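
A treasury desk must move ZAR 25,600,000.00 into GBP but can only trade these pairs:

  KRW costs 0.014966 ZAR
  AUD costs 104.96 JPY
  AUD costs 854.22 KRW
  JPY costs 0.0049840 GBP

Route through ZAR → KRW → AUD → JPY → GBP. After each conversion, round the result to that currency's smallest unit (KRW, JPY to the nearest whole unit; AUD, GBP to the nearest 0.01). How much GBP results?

GBP 1,047,529.70

ZAR 25,600,000.00 ÷ 0.014966 = KRW 1,710,543,900
KRW 1,710,543,900 ÷ 854.22 = AUD 2,002,462.95
AUD 2,002,462.95 × 104.96 = JPY 210,178,511
JPY 210,178,511 × 0.0049840 = GBP 1,047,529.70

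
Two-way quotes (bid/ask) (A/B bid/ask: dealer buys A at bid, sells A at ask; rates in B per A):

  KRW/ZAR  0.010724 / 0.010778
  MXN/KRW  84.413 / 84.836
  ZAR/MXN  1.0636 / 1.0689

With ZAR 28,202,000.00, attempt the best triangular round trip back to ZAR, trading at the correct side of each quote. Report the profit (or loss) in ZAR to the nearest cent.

Net profit: ZAR 653,225.23

Best loop ZAR → KRW → MXN → ZAR:
ZAR 28,202,000.00 ÷ 0.010778 (buy KRW at ask) = KRW 2,616,626,461
KRW 2,616,626,461 ÷ 84.836 (buy MXN at ask) = MXN 30,843,350.24
MXN 30,843,350.24 ÷ 1.0689 (buy ZAR at ask) = ZAR 28,855,225.23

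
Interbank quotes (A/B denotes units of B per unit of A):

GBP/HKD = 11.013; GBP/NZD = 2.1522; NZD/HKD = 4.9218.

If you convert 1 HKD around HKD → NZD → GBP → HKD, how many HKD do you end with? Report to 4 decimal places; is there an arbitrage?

Around HKD → NZD → GBP → HKD: 1 ÷ 4.9218 ÷ 2.1522 × 11.013 = 1.039678
Product > 1; profitable direction is HKD → NZD → GBP → HKD.

1.0397 (arbitrage exists)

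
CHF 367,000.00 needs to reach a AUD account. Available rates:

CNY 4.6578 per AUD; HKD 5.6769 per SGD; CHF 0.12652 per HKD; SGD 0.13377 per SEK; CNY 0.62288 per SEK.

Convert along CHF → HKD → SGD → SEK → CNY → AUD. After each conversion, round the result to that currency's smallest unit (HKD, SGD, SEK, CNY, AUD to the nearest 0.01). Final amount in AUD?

AUD 510,811.26

CHF 367,000.00 ÷ 0.12652 = HKD 2,900,727.16
HKD 2,900,727.16 ÷ 5.6769 = SGD 510,970.28
SGD 510,970.28 ÷ 0.13377 = SEK 3,819,767.36
SEK 3,819,767.36 × 0.62288 = CNY 2,379,256.69
CNY 2,379,256.69 ÷ 4.6578 = AUD 510,811.26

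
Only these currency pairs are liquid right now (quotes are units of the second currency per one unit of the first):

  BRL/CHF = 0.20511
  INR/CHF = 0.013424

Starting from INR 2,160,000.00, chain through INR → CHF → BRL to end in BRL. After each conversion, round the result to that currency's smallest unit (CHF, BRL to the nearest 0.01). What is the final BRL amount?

INR 2,160,000.00 × 0.013424 = CHF 28,995.84
CHF 28,995.84 ÷ 0.20511 = BRL 141,367.27

BRL 141,367.27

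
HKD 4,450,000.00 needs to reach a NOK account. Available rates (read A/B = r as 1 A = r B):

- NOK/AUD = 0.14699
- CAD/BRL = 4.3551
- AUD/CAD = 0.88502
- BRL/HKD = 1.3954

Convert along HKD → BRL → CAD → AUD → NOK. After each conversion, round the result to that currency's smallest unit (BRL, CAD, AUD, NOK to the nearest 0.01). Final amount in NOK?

NOK 5,628,883.80

HKD 4,450,000.00 ÷ 1.3954 = BRL 3,189,049.73
BRL 3,189,049.73 ÷ 4.3551 = CAD 732,256.37
CAD 732,256.37 ÷ 0.88502 = AUD 827,389.63
AUD 827,389.63 ÷ 0.14699 = NOK 5,628,883.80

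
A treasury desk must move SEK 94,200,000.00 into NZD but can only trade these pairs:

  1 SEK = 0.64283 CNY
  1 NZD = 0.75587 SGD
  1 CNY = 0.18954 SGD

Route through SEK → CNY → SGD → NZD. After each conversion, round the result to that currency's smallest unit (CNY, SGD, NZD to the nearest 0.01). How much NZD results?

NZD 15,184,510.87

SEK 94,200,000.00 × 0.64283 = CNY 60,554,586.00
CNY 60,554,586.00 × 0.18954 = SGD 11,477,516.23
SGD 11,477,516.23 ÷ 0.75587 = NZD 15,184,510.87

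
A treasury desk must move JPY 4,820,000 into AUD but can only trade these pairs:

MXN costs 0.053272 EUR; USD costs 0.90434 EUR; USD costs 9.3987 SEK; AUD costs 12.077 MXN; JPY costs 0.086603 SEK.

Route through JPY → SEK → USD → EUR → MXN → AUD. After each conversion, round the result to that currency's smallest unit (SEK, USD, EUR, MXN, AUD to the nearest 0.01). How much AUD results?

JPY 4,820,000 × 0.086603 = SEK 417,426.46
SEK 417,426.46 ÷ 9.3987 = USD 44,413.21
USD 44,413.21 × 0.90434 = EUR 40,164.64
EUR 40,164.64 ÷ 0.053272 = MXN 753,954.05
MXN 753,954.05 ÷ 12.077 = AUD 62,428.92

AUD 62,428.92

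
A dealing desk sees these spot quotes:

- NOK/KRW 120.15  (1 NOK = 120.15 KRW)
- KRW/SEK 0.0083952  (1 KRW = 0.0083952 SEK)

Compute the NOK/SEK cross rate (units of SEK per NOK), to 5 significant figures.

1 NOK × 120.15 = 120.15 KRW
120.15 KRW × 0.0083952 = 1.00868 SEK

NOK/SEK = 1.0087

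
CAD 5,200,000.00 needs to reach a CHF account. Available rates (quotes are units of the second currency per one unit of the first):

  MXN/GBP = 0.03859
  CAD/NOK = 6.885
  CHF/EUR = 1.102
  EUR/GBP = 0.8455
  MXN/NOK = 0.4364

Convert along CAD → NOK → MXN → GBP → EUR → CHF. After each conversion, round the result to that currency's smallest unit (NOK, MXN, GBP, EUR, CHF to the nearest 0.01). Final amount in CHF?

CHF 3,397,833.69

CAD 5,200,000.00 × 6.885 = NOK 35,802,000.00
NOK 35,802,000.00 ÷ 0.4364 = MXN 82,039,413.38
MXN 82,039,413.38 × 0.03859 = GBP 3,165,900.96
GBP 3,165,900.96 ÷ 0.8455 = EUR 3,744,412.73
EUR 3,744,412.73 ÷ 1.102 = CHF 3,397,833.69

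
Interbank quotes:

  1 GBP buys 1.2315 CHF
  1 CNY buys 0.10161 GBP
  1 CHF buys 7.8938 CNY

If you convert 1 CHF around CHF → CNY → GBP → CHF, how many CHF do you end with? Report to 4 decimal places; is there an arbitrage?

0.9878 (arbitrage exists)

Around CHF → CNY → GBP → CHF: 1 × 7.8938 × 0.10161 × 1.2315 = 0.987773
Product < 1; profitable direction is CHF → GBP → CNY → CHF.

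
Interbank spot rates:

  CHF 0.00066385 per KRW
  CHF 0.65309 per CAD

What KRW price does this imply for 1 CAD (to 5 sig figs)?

CAD/KRW = 983.79

1 CAD × 0.65309 = 0.65309 CHF
0.65309 CHF ÷ 0.00066385 = 983.792 KRW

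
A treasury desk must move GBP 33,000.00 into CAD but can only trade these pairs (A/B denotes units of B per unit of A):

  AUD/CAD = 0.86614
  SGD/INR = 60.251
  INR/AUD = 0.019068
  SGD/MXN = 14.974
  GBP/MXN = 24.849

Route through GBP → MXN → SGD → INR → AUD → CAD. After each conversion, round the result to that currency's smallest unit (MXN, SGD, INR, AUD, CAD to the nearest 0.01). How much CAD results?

CAD 54,493.22

GBP 33,000.00 × 24.849 = MXN 820,017.00
MXN 820,017.00 ÷ 14.974 = SGD 54,762.72
SGD 54,762.72 × 60.251 = INR 3,299,508.64
INR 3,299,508.64 × 0.019068 = AUD 62,915.03
AUD 62,915.03 × 0.86614 = CAD 54,493.22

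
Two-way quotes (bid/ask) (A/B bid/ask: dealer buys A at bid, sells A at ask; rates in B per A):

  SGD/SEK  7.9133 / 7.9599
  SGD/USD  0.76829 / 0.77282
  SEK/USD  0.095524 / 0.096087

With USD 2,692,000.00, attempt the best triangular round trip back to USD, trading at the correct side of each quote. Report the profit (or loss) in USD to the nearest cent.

Best loop USD → SEK → SGD → USD:
USD 2,692,000.00 ÷ 0.096087 (buy SEK at ask) = SEK 28,016,276.92
SEK 28,016,276.92 ÷ 7.9599 (buy SGD at ask) = SGD 3,519,677.00
SGD 3,519,677.00 × 0.76829 (sell SGD at bid) = USD 2,704,132.64

Net profit: USD 12,132.64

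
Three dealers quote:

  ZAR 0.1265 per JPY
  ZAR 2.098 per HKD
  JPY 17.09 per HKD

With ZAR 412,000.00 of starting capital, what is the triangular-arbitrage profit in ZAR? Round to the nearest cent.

Profitable loop is ZAR → HKD → JPY → ZAR:
ZAR 412,000.00 ÷ 2.098 = HKD 196,377.50
HKD 196,377.50 × 17.09 = JPY 3,356,092
JPY 3,356,092 × 0.1265 = ZAR 424,545.58
Profit = ZAR 424,545.58 − ZAR 412,000.00

Profit: ZAR 12,545.58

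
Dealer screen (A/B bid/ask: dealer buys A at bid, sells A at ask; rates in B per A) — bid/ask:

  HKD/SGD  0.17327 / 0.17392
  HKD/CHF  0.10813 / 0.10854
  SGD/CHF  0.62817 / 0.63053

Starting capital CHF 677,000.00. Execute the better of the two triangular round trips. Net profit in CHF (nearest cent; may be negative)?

Net profit: CHF 1,890.01

Best loop CHF → HKD → SGD → CHF:
CHF 677,000.00 ÷ 0.10854 (buy HKD at ask) = HKD 6,237,331.86
HKD 6,237,331.86 × 0.17327 (sell HKD at bid) = SGD 1,080,742.49
SGD 1,080,742.49 × 0.62817 (sell SGD at bid) = CHF 678,890.01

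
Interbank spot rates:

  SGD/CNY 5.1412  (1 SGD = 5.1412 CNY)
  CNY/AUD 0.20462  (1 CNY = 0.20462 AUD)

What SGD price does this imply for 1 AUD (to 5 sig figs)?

AUD/SGD = 0.95058

1 AUD ÷ 0.20462 = 4.88711 CNY
4.88711 CNY ÷ 5.1412 = 0.950577 SGD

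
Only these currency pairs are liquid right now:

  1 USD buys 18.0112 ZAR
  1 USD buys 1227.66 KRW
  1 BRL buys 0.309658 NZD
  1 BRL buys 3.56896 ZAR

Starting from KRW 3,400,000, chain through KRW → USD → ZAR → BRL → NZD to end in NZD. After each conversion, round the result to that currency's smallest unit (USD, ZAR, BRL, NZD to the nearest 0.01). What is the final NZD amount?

NZD 4,327.98

KRW 3,400,000 ÷ 1227.66 = USD 2,769.50
USD 2,769.50 × 18.0112 = ZAR 49,882.02
ZAR 49,882.02 ÷ 3.56896 = BRL 13,976.63
BRL 13,976.63 × 0.309658 = NZD 4,327.98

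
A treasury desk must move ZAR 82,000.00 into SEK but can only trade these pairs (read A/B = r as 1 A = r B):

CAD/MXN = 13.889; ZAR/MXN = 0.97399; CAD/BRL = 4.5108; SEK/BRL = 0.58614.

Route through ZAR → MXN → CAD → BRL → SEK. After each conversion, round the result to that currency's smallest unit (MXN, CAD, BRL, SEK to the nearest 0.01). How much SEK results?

ZAR 82,000.00 × 0.97399 = MXN 79,867.18
MXN 79,867.18 ÷ 13.889 = CAD 5,750.39
CAD 5,750.39 × 4.5108 = BRL 25,938.86
BRL 25,938.86 ÷ 0.58614 = SEK 44,253.69

SEK 44,253.69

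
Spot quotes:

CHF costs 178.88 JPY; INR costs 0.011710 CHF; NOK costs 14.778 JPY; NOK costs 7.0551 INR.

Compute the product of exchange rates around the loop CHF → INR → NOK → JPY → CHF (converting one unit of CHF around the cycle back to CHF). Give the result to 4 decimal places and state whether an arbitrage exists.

1.0000 (no arbitrage)

Around CHF → INR → NOK → JPY → CHF: 1 ÷ 0.011710 ÷ 7.0551 × 14.778 ÷ 178.88 = 0.999986
Product ≈ 1 (deviation 0.001%, within rounding noise).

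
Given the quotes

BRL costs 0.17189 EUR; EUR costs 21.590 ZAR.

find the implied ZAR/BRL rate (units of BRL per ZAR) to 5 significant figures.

ZAR/BRL = 0.26946

1 ZAR ÷ 21.590 = 0.0463177 EUR
0.0463177 EUR ÷ 0.17189 = 0.269462 BRL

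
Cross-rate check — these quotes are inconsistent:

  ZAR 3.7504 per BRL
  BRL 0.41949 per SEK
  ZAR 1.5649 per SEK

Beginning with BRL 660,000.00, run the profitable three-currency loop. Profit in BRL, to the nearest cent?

Profitable loop is BRL → ZAR → SEK → BRL:
BRL 660,000.00 × 3.7504 = ZAR 2,475,264.00
ZAR 2,475,264.00 ÷ 1.5649 = SEK 1,581,739.41
SEK 1,581,739.41 × 0.41949 = BRL 663,523.86
Profit = BRL 663,523.86 − BRL 660,000.00

Profit: BRL 3,523.86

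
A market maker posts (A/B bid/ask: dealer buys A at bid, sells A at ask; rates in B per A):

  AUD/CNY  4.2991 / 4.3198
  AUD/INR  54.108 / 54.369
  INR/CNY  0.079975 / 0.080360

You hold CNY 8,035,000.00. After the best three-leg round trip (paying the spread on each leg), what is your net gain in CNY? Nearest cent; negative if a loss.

Best loop CNY → AUD → INR → CNY:
CNY 8,035,000.00 ÷ 4.3198 (buy AUD at ask) = AUD 1,860,039.82
AUD 1,860,039.82 × 54.108 (sell AUD at bid) = INR 100,643,034.40
INR 100,643,034.40 × 0.079975 (sell INR at bid) = CNY 8,048,926.68

Net profit: CNY 13,926.68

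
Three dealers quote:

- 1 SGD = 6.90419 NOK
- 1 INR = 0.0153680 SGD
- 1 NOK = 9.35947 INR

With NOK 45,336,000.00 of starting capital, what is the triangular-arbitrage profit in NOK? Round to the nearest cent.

Profit: NOK 316,215.30

Profitable loop is NOK → SGD → INR → NOK:
NOK 45,336,000.00 ÷ 6.90419 = SGD 6,566,447.33
SGD 6,566,447.33 ÷ 0.0153680 = INR 427,280,539.51
INR 427,280,539.51 ÷ 9.35947 = NOK 45,652,215.30
Profit = NOK 45,652,215.30 − NOK 45,336,000.00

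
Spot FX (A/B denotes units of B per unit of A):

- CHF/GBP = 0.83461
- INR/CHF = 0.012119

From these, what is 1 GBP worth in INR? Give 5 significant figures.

1 GBP ÷ 0.83461 = 1.19816 CHF
1.19816 CHF ÷ 0.012119 = 98.8666 INR

GBP/INR = 98.867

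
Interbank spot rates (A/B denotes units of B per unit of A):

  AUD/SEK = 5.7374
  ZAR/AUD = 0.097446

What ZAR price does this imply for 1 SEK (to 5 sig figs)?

1 SEK ÷ 5.7374 = 0.174295 AUD
0.174295 AUD ÷ 0.097446 = 1.78863 ZAR

SEK/ZAR = 1.7886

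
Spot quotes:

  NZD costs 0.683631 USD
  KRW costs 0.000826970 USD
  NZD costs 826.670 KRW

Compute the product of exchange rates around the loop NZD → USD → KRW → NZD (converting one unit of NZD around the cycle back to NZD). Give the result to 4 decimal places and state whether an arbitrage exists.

Around NZD → USD → KRW → NZD: 1 × 0.683631 ÷ 0.000826970 ÷ 826.670 = 1.000000
Product ≈ 1 (deviation 0.000%, within rounding noise).

1.0000 (no arbitrage)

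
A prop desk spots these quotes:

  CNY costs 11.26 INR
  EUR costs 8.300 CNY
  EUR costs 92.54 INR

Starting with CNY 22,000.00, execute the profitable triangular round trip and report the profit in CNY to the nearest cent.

Profit: CNY 218.24

Profitable loop is CNY → INR → EUR → CNY:
CNY 22,000.00 × 11.26 = INR 247,720.00
INR 247,720.00 ÷ 92.54 = EUR 2,676.90
EUR 2,676.90 × 8.300 = CNY 22,218.24
Profit = CNY 22,218.24 − CNY 22,000.00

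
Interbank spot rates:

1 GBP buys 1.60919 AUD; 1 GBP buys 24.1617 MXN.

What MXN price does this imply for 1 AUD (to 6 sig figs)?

1 AUD ÷ 1.60919 = 0.621431 GBP
0.621431 GBP × 24.1617 = 15.0148 MXN

AUD/MXN = 15.0148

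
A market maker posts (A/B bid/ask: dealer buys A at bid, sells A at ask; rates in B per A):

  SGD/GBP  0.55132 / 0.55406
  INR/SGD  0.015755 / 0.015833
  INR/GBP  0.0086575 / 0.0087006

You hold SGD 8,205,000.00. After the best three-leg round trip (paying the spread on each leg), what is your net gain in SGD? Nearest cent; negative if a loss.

Net result: SGD -13,724.42 (no profitable arbitrage after spreads)

Best loop SGD → GBP → INR → SGD:
SGD 8,205,000.00 × 0.55132 (sell SGD at bid) = GBP 4,523,580.60
GBP 4,523,580.60 ÷ 0.0087006 (buy INR at ask) = INR 519,915,936.83
INR 519,915,936.83 × 0.015755 (sell INR at bid) = SGD 8,191,275.58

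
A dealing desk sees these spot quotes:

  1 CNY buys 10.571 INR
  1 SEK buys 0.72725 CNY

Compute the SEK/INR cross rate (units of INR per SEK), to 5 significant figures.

SEK/INR = 7.6878

1 SEK × 0.72725 = 0.72725 CNY
0.72725 CNY × 10.571 = 7.68776 INR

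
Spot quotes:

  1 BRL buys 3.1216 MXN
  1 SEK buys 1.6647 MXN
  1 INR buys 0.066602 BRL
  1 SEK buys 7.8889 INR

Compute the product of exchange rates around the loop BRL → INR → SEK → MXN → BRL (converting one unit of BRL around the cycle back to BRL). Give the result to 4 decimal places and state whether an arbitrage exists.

1.0150 (arbitrage exists)

Around BRL → INR → SEK → MXN → BRL: 1 ÷ 0.066602 ÷ 7.8889 × 1.6647 ÷ 3.1216 = 1.014974
Product > 1; profitable direction is BRL → INR → SEK → MXN → BRL.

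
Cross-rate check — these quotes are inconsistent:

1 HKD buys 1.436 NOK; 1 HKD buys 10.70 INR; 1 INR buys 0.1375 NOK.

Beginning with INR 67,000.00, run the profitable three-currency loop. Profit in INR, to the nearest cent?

Profit: INR 1,644.67

Profitable loop is INR → NOK → HKD → INR:
INR 67,000.00 × 0.1375 = NOK 9,212.50
NOK 9,212.50 ÷ 1.436 = HKD 6,415.39
HKD 6,415.39 × 10.70 = INR 68,644.67
Profit = INR 68,644.67 − INR 67,000.00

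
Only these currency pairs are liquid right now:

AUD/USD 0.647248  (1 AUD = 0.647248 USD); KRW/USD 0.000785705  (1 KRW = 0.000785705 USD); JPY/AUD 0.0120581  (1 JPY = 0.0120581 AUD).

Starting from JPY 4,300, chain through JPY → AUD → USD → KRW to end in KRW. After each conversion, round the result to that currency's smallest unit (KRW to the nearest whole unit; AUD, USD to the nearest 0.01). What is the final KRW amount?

JPY 4,300 × 0.0120581 = AUD 51.85
AUD 51.85 × 0.647248 = USD 33.56
USD 33.56 ÷ 0.000785705 = KRW 42,713

KRW 42,713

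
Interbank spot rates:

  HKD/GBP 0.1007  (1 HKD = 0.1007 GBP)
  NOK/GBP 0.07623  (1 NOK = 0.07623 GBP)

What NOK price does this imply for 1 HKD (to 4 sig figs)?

HKD/NOK = 1.321

1 HKD × 0.1007 = 0.1007 GBP
0.1007 GBP ÷ 0.07623 = 1.321 NOK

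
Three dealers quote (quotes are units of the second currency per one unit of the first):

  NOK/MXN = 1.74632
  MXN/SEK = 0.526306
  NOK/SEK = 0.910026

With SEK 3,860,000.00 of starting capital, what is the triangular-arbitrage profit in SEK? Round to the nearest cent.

Profit: SEK 38,483.07

Profitable loop is SEK → NOK → MXN → SEK:
SEK 3,860,000.00 ÷ 0.910026 = NOK 4,241,637.05
NOK 4,241,637.05 × 1.74632 = MXN 7,407,255.62
MXN 7,407,255.62 × 0.526306 = SEK 3,898,483.07
Profit = SEK 3,898,483.07 − SEK 3,860,000.00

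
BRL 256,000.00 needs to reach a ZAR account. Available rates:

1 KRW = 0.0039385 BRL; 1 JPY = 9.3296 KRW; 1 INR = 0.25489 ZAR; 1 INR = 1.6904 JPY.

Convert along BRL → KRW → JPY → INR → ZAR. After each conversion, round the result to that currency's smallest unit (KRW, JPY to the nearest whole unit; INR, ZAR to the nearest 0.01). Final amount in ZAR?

ZAR 1,050,532.21

BRL 256,000.00 ÷ 0.0039385 = KRW 64,999,365
KRW 64,999,365 ÷ 9.3296 = JPY 6,967,004
JPY 6,967,004 ÷ 1.6904 = INR 4,121,512.07
INR 4,121,512.07 × 0.25489 = ZAR 1,050,532.21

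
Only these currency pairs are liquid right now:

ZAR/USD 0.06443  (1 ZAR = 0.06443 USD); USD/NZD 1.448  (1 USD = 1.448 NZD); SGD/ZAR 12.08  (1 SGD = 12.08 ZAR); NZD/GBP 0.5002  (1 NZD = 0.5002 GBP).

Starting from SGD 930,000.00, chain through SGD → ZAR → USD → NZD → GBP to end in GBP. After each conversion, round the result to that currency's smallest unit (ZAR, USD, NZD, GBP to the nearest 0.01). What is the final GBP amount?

SGD 930,000.00 × 12.08 = ZAR 11,234,400.00
ZAR 11,234,400.00 × 0.06443 = USD 723,832.39
USD 723,832.39 × 1.448 = NZD 1,048,109.30
NZD 1,048,109.30 × 0.5002 = GBP 524,264.27

GBP 524,264.27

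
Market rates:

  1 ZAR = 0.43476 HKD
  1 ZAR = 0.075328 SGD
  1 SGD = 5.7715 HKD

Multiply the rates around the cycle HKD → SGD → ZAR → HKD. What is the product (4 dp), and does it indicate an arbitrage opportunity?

1.0000 (no arbitrage)

Around HKD → SGD → ZAR → HKD: 1 ÷ 5.7715 ÷ 0.075328 × 0.43476 = 1.000010
Product ≈ 1 (deviation 0.001%, within rounding noise).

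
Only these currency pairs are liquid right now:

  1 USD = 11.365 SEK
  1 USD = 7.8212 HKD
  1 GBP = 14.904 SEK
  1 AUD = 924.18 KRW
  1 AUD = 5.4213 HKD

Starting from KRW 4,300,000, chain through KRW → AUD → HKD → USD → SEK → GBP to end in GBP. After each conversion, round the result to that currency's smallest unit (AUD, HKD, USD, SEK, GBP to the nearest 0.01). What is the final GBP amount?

GBP 2,459.28

KRW 4,300,000 ÷ 924.18 = AUD 4,652.77
AUD 4,652.77 × 5.4213 = HKD 25,224.06
HKD 25,224.06 ÷ 7.8212 = USD 3,225.09
USD 3,225.09 × 11.365 = SEK 36,653.15
SEK 36,653.15 ÷ 14.904 = GBP 2,459.28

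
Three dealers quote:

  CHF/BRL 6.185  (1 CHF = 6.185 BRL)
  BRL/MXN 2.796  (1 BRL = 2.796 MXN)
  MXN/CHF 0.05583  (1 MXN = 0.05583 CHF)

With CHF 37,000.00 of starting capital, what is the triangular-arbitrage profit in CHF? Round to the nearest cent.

Profit: CHF 1,322.80

Profitable loop is CHF → MXN → BRL → CHF:
CHF 37,000.00 ÷ 0.05583 = MXN 662,726.13
MXN 662,726.13 ÷ 2.796 = BRL 237,026.51
BRL 237,026.51 ÷ 6.185 = CHF 38,322.80
Profit = CHF 38,322.80 − CHF 37,000.00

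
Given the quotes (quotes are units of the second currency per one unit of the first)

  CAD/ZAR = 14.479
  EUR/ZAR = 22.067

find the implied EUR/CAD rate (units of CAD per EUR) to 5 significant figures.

1 EUR × 22.067 = 22.067 ZAR
22.067 ZAR ÷ 14.479 = 1.52407 CAD

EUR/CAD = 1.5241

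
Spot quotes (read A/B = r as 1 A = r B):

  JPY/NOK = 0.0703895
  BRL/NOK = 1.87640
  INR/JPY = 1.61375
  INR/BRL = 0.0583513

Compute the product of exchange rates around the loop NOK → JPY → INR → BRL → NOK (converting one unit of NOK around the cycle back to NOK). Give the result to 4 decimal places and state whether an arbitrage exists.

0.9639 (arbitrage exists)

Around NOK → JPY → INR → BRL → NOK: 1 ÷ 0.0703895 ÷ 1.61375 × 0.0583513 × 1.87640 = 0.963900
Product < 1; profitable direction is NOK → BRL → INR → JPY → NOK.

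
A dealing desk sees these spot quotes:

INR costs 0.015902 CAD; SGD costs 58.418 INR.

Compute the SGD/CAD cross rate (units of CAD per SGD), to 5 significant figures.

1 SGD × 58.418 = 58.418 INR
58.418 INR × 0.015902 = 0.928963 CAD

SGD/CAD = 0.92896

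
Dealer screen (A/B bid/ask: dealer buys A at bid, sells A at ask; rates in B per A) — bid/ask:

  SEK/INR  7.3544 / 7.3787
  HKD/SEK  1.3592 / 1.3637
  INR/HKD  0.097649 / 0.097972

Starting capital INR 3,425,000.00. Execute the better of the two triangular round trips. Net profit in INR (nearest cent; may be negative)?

Best loop INR → SEK → HKD → INR:
INR 3,425,000.00 ÷ 7.3787 (buy SEK at ask) = SEK 464,173.91
SEK 464,173.91 ÷ 1.3637 (buy HKD at ask) = HKD 340,378.31
HKD 340,378.31 ÷ 0.097972 (buy INR at ask) = INR 3,474,240.74

Net profit: INR 49,240.74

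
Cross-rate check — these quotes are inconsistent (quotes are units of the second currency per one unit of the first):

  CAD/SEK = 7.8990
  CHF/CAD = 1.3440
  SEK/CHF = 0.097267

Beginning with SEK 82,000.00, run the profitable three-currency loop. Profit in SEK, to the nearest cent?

Profit: SEK 2,674.13

Profitable loop is SEK → CHF → CAD → SEK:
SEK 82,000.00 × 0.097267 = CHF 7,975.89
CHF 7,975.89 × 1.3440 = CAD 10,719.60
CAD 10,719.60 × 7.8990 = SEK 84,674.13
Profit = SEK 84,674.13 − SEK 82,000.00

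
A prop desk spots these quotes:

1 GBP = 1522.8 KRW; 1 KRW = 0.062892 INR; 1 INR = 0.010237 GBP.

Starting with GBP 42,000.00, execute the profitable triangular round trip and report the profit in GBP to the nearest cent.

Profit: GBP 838.90

Profitable loop is GBP → INR → KRW → GBP:
GBP 42,000.00 ÷ 0.010237 = INR 4,102,764.48
INR 4,102,764.48 ÷ 0.062892 = KRW 65,235,077
KRW 65,235,077 ÷ 1522.8 = GBP 42,838.90
Profit = GBP 42,838.90 − GBP 42,000.00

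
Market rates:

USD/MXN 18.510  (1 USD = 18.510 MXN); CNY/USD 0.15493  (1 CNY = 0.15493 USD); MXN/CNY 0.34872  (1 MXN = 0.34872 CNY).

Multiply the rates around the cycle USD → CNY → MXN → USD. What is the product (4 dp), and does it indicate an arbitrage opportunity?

Around USD → CNY → MXN → USD: 1 ÷ 0.15493 ÷ 0.34872 ÷ 18.510 = 0.999957
Product ≈ 1 (deviation 0.004%, within rounding noise).

1.0000 (no arbitrage)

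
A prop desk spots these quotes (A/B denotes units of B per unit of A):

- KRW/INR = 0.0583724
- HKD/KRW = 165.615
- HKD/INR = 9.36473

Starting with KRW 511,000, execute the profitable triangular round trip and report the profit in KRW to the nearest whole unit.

Profit: KRW 16,513

Profitable loop is KRW → INR → HKD → KRW:
KRW 511,000 × 0.0583724 = INR 29,828.30
INR 29,828.30 ÷ 9.36473 = HKD 3,185.17
HKD 3,185.17 × 165.615 = KRW 527,513
Profit = KRW 527,513 − KRW 511,000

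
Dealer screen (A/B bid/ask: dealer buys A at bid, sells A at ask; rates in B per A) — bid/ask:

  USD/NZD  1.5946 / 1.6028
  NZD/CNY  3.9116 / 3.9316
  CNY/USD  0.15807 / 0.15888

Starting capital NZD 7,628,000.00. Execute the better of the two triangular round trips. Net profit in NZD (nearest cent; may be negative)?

Best loop NZD → USD → CNY → NZD:
NZD 7,628,000.00 ÷ 1.6028 (buy USD at ask) = USD 4,759,171.45
USD 4,759,171.45 ÷ 0.15888 (buy CNY at ask) = CNY 29,954,503.08
CNY 29,954,503.08 ÷ 3.9316 (buy NZD at ask) = NZD 7,618,909.12

Net result: NZD -9,090.88 (no profitable arbitrage after spreads)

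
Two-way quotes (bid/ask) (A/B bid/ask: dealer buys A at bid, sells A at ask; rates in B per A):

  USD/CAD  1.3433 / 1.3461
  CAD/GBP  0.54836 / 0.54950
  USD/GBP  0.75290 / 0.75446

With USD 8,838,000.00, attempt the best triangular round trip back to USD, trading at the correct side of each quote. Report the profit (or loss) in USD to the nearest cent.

Net profit: USD 157,934.27

Best loop USD → GBP → CAD → USD:
USD 8,838,000.00 × 0.75290 (sell USD at bid) = GBP 6,654,130.20
GBP 6,654,130.20 ÷ 0.54950 (buy CAD at ask) = CAD 12,109,427.12
CAD 12,109,427.12 ÷ 1.3461 (buy USD at ask) = USD 8,995,934.27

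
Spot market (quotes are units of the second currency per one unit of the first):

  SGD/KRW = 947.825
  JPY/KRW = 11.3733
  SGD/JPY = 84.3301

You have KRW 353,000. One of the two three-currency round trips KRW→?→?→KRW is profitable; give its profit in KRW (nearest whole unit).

Profit: KRW 4,203

Profitable loop is KRW → SGD → JPY → KRW:
KRW 353,000 ÷ 947.825 = SGD 372.43
SGD 372.43 × 84.3301 = JPY 31,407
JPY 31,407 × 11.3733 = KRW 357,203
Profit = KRW 357,203 − KRW 353,000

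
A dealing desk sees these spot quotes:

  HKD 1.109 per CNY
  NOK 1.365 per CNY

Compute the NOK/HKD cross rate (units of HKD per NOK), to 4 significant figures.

1 NOK ÷ 1.365 = 0.732601 CNY
0.732601 CNY × 1.109 = 0.812454 HKD

NOK/HKD = 0.8125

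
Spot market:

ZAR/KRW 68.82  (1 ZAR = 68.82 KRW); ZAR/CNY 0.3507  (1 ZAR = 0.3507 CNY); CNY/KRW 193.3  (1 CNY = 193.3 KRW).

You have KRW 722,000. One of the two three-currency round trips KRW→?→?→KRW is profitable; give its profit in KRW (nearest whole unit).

Profit: KRW 10,967

Profitable loop is KRW → CNY → ZAR → KRW:
KRW 722,000 ÷ 193.3 = CNY 3,735.13
CNY 3,735.13 ÷ 0.3507 = ZAR 10,650.49
ZAR 10,650.49 × 68.82 = KRW 732,967
Profit = KRW 732,967 − KRW 722,000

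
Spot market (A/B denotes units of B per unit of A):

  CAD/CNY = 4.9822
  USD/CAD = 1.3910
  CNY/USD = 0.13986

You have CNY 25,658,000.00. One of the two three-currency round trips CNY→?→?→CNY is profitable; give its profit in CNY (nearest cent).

Profitable loop is CNY → CAD → USD → CNY:
CNY 25,658,000.00 ÷ 4.9822 = CAD 5,149,933.76
CAD 5,149,933.76 ÷ 1.3910 = USD 3,702,324.78
USD 3,702,324.78 ÷ 0.13986 = CNY 26,471,648.62
Profit = CNY 26,471,648.62 − CNY 25,658,000.00

Profit: CNY 813,648.62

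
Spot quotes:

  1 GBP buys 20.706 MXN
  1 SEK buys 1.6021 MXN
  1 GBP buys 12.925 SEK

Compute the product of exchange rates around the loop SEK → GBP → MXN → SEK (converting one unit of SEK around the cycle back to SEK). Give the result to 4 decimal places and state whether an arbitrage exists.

Around SEK → GBP → MXN → SEK: 1 ÷ 12.925 × 20.706 ÷ 1.6021 = 0.999945
Product ≈ 1 (deviation 0.006%, within rounding noise).

0.9999 (no arbitrage)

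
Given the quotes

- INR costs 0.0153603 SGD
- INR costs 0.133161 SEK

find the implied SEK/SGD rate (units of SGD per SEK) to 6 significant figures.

SEK/SGD = 0.115351

1 SEK ÷ 0.133161 = 7.50971 INR
7.50971 INR × 0.0153603 = 0.115351 SGD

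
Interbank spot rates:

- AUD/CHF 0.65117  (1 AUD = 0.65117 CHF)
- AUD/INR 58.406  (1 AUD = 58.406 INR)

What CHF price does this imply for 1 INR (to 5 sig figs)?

INR/CHF = 0.011149

1 INR ÷ 58.406 = 0.0171215 AUD
0.0171215 AUD × 0.65117 = 0.011149 CHF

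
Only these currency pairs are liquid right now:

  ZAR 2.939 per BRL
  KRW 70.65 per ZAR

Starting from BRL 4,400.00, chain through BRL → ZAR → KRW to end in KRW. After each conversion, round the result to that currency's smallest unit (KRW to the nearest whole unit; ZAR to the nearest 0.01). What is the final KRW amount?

BRL 4,400.00 × 2.939 = ZAR 12,931.60
ZAR 12,931.60 × 70.65 = KRW 913,618

KRW 913,618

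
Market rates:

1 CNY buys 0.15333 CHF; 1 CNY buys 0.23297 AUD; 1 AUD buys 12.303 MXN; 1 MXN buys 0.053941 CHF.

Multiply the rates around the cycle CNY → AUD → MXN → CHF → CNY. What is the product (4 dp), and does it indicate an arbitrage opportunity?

Around CNY → AUD → MXN → CHF → CNY: 1 × 0.23297 × 12.303 × 0.053941 ÷ 0.15333 = 1.008330
Product > 1; profitable direction is CNY → AUD → MXN → CHF → CNY.

1.0083 (arbitrage exists)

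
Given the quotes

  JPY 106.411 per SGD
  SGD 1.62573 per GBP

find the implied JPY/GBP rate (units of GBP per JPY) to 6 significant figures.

JPY/GBP = 0.00578050

1 JPY ÷ 106.411 = 0.00939752 SGD
0.00939752 SGD ÷ 1.62573 = 0.0057805 GBP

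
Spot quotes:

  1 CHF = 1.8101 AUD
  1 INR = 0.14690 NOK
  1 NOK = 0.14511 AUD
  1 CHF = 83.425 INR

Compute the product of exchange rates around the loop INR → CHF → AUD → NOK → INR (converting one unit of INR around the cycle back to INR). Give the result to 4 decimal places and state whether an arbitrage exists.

Around INR → CHF → AUD → NOK → INR: 1 ÷ 83.425 × 1.8101 ÷ 0.14511 ÷ 0.14690 = 1.017858
Product > 1; profitable direction is INR → CHF → AUD → NOK → INR.

1.0179 (arbitrage exists)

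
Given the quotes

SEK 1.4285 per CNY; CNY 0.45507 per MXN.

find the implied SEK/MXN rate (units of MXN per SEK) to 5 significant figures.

1 SEK ÷ 1.4285 = 0.700035 CNY
0.700035 CNY ÷ 0.45507 = 1.5383 MXN

SEK/MXN = 1.5383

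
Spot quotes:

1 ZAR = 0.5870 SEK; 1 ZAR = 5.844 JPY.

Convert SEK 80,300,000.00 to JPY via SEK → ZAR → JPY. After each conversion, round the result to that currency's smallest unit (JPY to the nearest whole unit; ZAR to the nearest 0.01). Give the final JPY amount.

SEK 80,300,000.00 ÷ 0.5870 = ZAR 136,797,274.28
ZAR 136,797,274.28 × 5.844 = JPY 799,443,271

JPY 799,443,271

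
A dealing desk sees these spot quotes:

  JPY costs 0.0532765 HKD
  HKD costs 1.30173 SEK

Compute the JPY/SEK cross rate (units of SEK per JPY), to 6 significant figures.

1 JPY × 0.0532765 = 0.0532765 HKD
0.0532765 HKD × 1.30173 = 0.0693516 SEK

JPY/SEK = 0.0693516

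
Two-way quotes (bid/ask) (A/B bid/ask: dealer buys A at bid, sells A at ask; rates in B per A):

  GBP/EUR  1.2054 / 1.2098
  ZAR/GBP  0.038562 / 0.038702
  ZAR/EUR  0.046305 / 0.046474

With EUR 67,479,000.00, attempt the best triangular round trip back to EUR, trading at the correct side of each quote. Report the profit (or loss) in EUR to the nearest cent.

Best loop EUR → ZAR → GBP → EUR:
EUR 67,479,000.00 ÷ 0.046474 (buy ZAR at ask) = ZAR 1,451,973,146.28
ZAR 1,451,973,146.28 × 0.038562 (sell ZAR at bid) = GBP 55,990,988.47
GBP 55,990,988.47 × 1.2054 (sell GBP at bid) = EUR 67,491,537.50

Net profit: EUR 12,537.50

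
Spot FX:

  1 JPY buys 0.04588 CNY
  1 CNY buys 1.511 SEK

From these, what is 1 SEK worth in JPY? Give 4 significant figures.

SEK/JPY = 14.42

1 SEK ÷ 1.511 = 0.661813 CNY
0.661813 CNY ÷ 0.04588 = 14.4249 JPY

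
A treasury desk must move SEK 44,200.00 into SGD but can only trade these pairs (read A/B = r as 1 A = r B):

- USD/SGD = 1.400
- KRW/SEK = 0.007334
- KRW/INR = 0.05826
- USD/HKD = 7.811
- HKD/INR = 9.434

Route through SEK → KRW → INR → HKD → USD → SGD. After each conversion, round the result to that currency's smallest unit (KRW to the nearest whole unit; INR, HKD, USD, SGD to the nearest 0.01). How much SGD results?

SGD 6,670.79

SEK 44,200.00 ÷ 0.007334 = KRW 6,026,725
KRW 6,026,725 × 0.05826 = INR 351,117.00
INR 351,117.00 ÷ 9.434 = HKD 37,218.25
HKD 37,218.25 ÷ 7.811 = USD 4,764.85
USD 4,764.85 × 1.400 = SGD 6,670.79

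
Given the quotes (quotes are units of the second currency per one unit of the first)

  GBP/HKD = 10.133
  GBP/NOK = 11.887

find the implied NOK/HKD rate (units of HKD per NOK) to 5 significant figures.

1 NOK ÷ 11.887 = 0.0841255 GBP
0.0841255 GBP × 10.133 = 0.852444 HKD

NOK/HKD = 0.85244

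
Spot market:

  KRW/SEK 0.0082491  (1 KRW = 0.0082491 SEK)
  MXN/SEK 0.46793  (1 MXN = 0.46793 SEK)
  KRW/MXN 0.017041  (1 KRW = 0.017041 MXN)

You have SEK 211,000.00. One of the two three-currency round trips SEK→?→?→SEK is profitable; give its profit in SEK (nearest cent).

Profit: SEK 7,279.55

Profitable loop is SEK → MXN → KRW → SEK:
SEK 211,000.00 ÷ 0.46793 = MXN 450,922.15
MXN 450,922.15 ÷ 0.017041 = KRW 26,461,014
KRW 26,461,014 × 0.0082491 = SEK 218,279.55
Profit = SEK 218,279.55 − SEK 211,000.00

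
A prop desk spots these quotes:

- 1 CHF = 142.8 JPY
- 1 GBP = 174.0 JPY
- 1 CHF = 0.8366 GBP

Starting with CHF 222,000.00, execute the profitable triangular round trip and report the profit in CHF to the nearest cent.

Profit: CHF 4,303.82

Profitable loop is CHF → GBP → JPY → CHF:
CHF 222,000.00 × 0.8366 = GBP 185,725.20
GBP 185,725.20 × 174.0 = JPY 32,316,185
JPY 32,316,185 ÷ 142.8 = CHF 226,303.82
Profit = CHF 226,303.82 − CHF 222,000.00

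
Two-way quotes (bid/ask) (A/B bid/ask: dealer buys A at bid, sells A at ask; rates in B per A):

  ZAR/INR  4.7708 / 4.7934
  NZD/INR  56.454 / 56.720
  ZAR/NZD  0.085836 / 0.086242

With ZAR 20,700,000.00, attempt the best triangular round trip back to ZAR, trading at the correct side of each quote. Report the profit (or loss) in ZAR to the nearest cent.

Net profit: ZAR 226,223.72

Best loop ZAR → NZD → INR → ZAR:
ZAR 20,700,000.00 × 0.085836 (sell ZAR at bid) = NZD 1,776,805.20
NZD 1,776,805.20 × 56.454 (sell NZD at bid) = INR 100,307,760.76
INR 100,307,760.76 ÷ 4.7934 (buy ZAR at ask) = ZAR 20,926,223.72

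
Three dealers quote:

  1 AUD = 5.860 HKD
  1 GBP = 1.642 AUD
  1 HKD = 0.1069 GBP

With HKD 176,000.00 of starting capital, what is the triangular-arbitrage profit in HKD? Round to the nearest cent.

Profitable loop is HKD → GBP → AUD → HKD:
HKD 176,000.00 × 0.1069 = GBP 18,814.40
GBP 18,814.40 × 1.642 = AUD 30,893.24
AUD 30,893.24 × 5.860 = HKD 181,034.41
Profit = HKD 181,034.41 − HKD 176,000.00

Profit: HKD 5,034.41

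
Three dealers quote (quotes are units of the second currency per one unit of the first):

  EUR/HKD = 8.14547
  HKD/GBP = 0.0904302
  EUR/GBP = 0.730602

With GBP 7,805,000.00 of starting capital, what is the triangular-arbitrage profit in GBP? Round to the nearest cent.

Profitable loop is GBP → EUR → HKD → GBP:
GBP 7,805,000.00 ÷ 0.730602 = EUR 10,682,971.03
EUR 10,682,971.03 × 8.14547 = HKD 87,017,820.03
HKD 87,017,820.03 × 0.0904302 = GBP 7,869,038.87
Profit = GBP 7,869,038.87 − GBP 7,805,000.00

Profit: GBP 64,038.87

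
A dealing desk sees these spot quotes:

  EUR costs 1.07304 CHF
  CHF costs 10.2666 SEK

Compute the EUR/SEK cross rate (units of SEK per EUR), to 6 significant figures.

EUR/SEK = 11.0165

1 EUR × 1.07304 = 1.07304 CHF
1.07304 CHF × 10.2666 = 11.0165 SEK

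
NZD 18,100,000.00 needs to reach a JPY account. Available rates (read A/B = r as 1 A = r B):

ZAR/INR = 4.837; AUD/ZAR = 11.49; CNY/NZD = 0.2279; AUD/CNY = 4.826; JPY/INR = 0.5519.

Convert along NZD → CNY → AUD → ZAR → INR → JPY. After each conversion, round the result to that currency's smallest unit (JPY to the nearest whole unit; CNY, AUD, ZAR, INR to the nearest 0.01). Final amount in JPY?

NZD 18,100,000.00 ÷ 0.2279 = CNY 79,420,798.60
CNY 79,420,798.60 ÷ 4.826 = AUD 16,456,858.39
AUD 16,456,858.39 × 11.49 = ZAR 189,089,302.90
ZAR 189,089,302.90 × 4.837 = INR 914,624,958.13
INR 914,624,958.13 ÷ 0.5519 = JPY 1,657,229,495

JPY 1,657,229,495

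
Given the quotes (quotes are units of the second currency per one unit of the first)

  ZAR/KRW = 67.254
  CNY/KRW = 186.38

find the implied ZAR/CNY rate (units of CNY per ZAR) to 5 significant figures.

ZAR/CNY = 0.36084

1 ZAR × 67.254 = 67.254 KRW
67.254 KRW ÷ 186.38 = 0.360843 CNY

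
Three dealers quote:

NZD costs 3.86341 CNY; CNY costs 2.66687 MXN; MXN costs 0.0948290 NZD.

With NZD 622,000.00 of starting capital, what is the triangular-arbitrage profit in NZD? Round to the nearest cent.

Profit: NZD 14,614.56

Profitable loop is NZD → MXN → CNY → NZD:
NZD 622,000.00 ÷ 0.0948290 = MXN 6,559,174.94
MXN 6,559,174.94 ÷ 2.66687 = CNY 2,459,503.06
CNY 2,459,503.06 ÷ 3.86341 = NZD 636,614.56
Profit = NZD 636,614.56 − NZD 622,000.00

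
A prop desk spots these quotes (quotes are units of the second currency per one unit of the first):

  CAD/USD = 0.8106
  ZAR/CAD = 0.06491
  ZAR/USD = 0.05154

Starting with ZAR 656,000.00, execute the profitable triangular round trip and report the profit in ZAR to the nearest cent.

Profitable loop is ZAR → CAD → USD → ZAR:
ZAR 656,000.00 × 0.06491 = CAD 42,580.96
CAD 42,580.96 × 0.8106 = USD 34,516.13
USD 34,516.13 ÷ 0.05154 = ZAR 669,695.89
Profit = ZAR 669,695.89 − ZAR 656,000.00

Profit: ZAR 13,695.89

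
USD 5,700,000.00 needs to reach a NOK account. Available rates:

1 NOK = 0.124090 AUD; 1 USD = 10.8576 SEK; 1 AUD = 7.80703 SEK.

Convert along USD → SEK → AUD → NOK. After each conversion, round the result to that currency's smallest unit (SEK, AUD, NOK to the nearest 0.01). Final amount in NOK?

USD 5,700,000.00 × 10.8576 = SEK 61,888,320.00
SEK 61,888,320.00 ÷ 7.80703 = AUD 7,927,255.31
AUD 7,927,255.31 ÷ 0.124090 = NOK 63,883,111.53

NOK 63,883,111.53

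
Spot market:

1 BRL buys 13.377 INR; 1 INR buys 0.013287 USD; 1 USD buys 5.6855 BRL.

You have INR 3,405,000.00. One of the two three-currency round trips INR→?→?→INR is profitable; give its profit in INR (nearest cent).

Profitable loop is INR → USD → BRL → INR:
INR 3,405,000.00 × 0.013287 = USD 45,242.24
USD 45,242.24 × 5.6855 = BRL 257,224.73
BRL 257,224.73 × 13.377 = INR 3,440,895.17
Profit = INR 3,440,895.17 − INR 3,405,000.00

Profit: INR 35,895.17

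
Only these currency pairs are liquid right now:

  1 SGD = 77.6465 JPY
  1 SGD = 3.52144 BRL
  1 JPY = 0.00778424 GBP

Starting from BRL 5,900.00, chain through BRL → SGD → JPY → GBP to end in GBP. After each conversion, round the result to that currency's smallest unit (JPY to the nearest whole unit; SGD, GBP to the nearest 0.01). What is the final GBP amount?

BRL 5,900.00 ÷ 3.52144 = SGD 1,675.45
SGD 1,675.45 × 77.6465 = JPY 130,093
JPY 130,093 × 0.00778424 = GBP 1,012.68

GBP 1,012.68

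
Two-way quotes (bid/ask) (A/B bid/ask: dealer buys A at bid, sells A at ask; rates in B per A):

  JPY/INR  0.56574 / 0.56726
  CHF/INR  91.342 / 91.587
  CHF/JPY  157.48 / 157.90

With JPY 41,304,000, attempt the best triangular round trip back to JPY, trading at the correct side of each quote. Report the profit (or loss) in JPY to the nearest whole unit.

Net profit: JPY 816,967

Best loop JPY → CHF → INR → JPY:
JPY 41,304,000 ÷ 157.90 (buy CHF at ask) = CHF 261,583.28
CHF 261,583.28 × 91.342 (sell CHF at bid) = INR 23,893,540.01
INR 23,893,540.01 ÷ 0.56726 (buy JPY at ask) = JPY 42,120,967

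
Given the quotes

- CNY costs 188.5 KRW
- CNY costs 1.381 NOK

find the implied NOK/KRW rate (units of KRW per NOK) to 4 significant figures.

NOK/KRW = 136.5

1 NOK ÷ 1.381 = 0.724113 CNY
0.724113 CNY × 188.5 = 136.495 KRW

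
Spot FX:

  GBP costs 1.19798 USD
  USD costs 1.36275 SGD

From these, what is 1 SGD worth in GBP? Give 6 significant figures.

SGD/GBP = 0.612540

1 SGD ÷ 1.36275 = 0.73381 USD
0.73381 USD ÷ 1.19798 = 0.61254 GBP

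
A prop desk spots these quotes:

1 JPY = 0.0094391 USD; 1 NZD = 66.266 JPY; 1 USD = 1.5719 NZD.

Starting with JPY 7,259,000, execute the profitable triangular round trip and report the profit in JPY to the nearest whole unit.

Profitable loop is JPY → NZD → USD → JPY:
JPY 7,259,000 ÷ 66.266 = NZD 109,543.36
NZD 109,543.36 ÷ 1.5719 = USD 69,688.50
USD 69,688.50 ÷ 0.0094391 = JPY 7,382,960
Profit = JPY 7,382,960 − JPY 7,259,000

Profit: JPY 123,960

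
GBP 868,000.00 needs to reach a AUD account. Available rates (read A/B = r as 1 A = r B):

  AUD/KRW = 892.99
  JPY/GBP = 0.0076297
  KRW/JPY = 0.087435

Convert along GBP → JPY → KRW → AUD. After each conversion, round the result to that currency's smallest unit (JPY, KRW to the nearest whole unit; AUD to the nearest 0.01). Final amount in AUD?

AUD 1,457,069.79

GBP 868,000.00 ÷ 0.0076297 = JPY 113,765,941
JPY 113,765,941 ÷ 0.087435 = KRW 1,301,148,751
KRW 1,301,148,751 ÷ 892.99 = AUD 1,457,069.79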